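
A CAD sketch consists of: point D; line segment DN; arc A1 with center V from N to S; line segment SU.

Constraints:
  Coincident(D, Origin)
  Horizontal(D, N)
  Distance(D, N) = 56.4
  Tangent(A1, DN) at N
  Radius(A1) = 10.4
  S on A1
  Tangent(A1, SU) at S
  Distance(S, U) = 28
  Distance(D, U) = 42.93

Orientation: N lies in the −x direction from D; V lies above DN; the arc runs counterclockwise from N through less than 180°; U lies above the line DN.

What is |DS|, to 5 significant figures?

47.922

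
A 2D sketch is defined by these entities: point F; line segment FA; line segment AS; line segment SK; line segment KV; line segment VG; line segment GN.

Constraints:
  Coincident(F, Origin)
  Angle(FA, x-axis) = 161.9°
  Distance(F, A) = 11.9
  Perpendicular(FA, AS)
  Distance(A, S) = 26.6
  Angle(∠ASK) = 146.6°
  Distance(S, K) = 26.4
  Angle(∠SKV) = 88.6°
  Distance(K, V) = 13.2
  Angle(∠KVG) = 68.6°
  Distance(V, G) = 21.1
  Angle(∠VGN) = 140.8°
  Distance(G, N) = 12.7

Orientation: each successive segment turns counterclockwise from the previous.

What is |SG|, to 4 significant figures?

8.313

F is at the origin; FA runs at 161.9° with length 11.9, so A = (-11.31, 3.697). FA is perpendicular to AS, so AS runs at -108.1°; with |AS| = 26.6, S = (-19.58, -21.59). ∠ASK = 146.6° gives SK at -74.70° from the x-axis; with |SK| = 26.4, K = (-12.61, -47.05). ∠SKV = 88.6° gives KV at 16.70° from the x-axis; with |KV| = 13.2, V = (0.03438, -43.26). ∠KVG = 68.6° gives VG at 128.1° from the x-axis; with |VG| = 21.1, G = (-12.99, -26.65). Then |SG| = |G − S| = 8.313.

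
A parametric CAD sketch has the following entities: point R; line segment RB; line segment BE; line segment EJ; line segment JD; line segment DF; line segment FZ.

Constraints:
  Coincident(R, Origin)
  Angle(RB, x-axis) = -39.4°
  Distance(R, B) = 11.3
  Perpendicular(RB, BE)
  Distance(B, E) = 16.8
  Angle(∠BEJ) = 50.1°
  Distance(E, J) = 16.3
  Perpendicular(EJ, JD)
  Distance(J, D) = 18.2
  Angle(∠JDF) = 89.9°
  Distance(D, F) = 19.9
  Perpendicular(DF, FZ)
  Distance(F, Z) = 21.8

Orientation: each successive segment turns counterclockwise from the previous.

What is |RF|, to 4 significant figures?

26.23

EJ ⟂ JD, so JD runs at -89.50°; with |JD| = 18.2, D = (3.255, -12.53). ∠JDF = 89.9° gives DF at 0.6000° from the x-axis; with |DF| = 19.9, F = (23.15, -12.32). Then |RF| = |F − R| = 26.23.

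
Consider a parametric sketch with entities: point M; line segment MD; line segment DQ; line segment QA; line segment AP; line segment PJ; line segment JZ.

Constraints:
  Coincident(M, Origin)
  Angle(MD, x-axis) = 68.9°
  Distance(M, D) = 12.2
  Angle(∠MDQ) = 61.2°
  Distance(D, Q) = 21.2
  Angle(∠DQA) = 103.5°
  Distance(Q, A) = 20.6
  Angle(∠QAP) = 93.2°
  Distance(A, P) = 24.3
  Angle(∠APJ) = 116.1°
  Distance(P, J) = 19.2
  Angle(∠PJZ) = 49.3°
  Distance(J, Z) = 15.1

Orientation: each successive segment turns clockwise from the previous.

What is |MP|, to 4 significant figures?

16.62

∠DQA = 103.5° gives QA at -126.4° from the x-axis; with |QA| = 20.6, A = (5.823, -21.42). ∠QAP = 93.2° gives AP at 146.8° from the x-axis; with |AP| = 24.3, P = (-14.51, -8.109). Then |MP| = |P − M| = 16.62.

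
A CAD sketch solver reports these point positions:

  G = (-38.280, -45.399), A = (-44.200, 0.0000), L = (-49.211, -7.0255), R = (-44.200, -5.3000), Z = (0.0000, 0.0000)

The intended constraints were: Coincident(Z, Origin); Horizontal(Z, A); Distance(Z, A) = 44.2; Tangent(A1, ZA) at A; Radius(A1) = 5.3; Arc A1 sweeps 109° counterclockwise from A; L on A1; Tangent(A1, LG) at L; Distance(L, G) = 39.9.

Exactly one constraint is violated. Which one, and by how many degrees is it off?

Tangent(A1, LG) at L — off by 3.10°.

Z = (0.00, 0.00) ✓; Z.y = 0.00, A.y = 0.00 ✓; |ZA| = 44.20 ✓; ∠(RA, AZ) = 90.00° ✓; |RA| = 5.300 ✓; bearing(R→L) − bearing(R→A) = 109.0° ✓; |RL| = 5.300 ✓; ∠(RL, LG) = 93.10° ✗; |LG| = 39.90 ✓.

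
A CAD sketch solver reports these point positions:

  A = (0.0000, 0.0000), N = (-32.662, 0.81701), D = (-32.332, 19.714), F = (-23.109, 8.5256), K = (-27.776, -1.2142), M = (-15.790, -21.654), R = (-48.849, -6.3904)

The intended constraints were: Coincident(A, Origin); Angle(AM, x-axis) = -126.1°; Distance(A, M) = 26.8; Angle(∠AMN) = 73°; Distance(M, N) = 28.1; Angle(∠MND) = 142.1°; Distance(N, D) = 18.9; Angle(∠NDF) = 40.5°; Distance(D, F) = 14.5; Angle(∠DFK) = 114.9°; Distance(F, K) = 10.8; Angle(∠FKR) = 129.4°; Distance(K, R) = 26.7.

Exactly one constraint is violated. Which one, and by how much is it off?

Distance(K, R) = 26.7 — off by 5.00.

A = (0.00, 0.00) ✓; AM at -126.1° ✓; |AM| = 26.80 ✓; ∠AMN = 73.00° ✓; |MN| = 28.10 ✓; ∠MND = 142.1° ✓; |ND| = 18.90 ✓; ∠NDF = 40.50° ✓; |DF| = 14.50 ✓; ∠DFK = 114.9° ✓; |FK| = 10.80 ✓; ∠FKR = 129.4° ✓; |KR| = 21.70 ✗.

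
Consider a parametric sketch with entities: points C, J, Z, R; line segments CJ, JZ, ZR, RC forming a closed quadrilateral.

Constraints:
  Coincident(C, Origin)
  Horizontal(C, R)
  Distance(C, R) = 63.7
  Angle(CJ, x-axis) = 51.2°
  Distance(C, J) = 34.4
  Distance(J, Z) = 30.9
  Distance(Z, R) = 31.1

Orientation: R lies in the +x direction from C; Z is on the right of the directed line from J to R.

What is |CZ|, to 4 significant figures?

32.73

Checks: |JZ| = 30.90 ✓; |ZR| = 31.10 ✓.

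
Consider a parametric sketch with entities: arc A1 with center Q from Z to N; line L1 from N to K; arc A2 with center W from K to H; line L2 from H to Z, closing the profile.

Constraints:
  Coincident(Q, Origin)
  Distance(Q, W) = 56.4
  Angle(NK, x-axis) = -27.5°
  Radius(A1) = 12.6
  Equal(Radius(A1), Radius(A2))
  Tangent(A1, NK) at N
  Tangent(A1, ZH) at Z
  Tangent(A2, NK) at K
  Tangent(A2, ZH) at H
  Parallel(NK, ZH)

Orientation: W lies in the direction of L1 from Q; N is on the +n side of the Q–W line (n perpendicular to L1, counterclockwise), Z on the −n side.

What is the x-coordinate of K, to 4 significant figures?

55.85

Tangency of A1 to both parallel lines with radius 12.6 puts N and Z at Q ± 12.6·n: N = (5.818, 11.18), Z = (-5.818, -11.18). Equal radii place K and H the same way about W: K = W + 12.6·n = (55.85, -14.87), H = W − 12.6·n = (44.21, -37.22). So K.x = 55.85.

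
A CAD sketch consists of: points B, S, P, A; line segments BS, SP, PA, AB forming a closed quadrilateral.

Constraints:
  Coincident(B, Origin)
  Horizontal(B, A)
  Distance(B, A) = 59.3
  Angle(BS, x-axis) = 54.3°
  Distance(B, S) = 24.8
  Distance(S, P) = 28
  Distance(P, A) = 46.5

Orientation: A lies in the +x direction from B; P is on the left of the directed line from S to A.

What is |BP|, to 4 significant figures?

52.57

B is at the origin; B and A share the same y with |BA| = 59.3 and A in +x, so A = (59.3, 0). BS runs at 54.3° with |BS| = 24.8, so S = (14.47, 20.14). P is determined by |SP| = 28.0 and |PA| = 46.5 together: it lies at the intersection of circle(S, 28.0) and circle(A, 46.5). With |SA| = 49.14, the foot of the radical line on SA is 10.55 from S and the perpendicular offset is √(28.0² − 10.55²) = 25.94. Taking the left-of-SA solution: P = (34.72, 39.47).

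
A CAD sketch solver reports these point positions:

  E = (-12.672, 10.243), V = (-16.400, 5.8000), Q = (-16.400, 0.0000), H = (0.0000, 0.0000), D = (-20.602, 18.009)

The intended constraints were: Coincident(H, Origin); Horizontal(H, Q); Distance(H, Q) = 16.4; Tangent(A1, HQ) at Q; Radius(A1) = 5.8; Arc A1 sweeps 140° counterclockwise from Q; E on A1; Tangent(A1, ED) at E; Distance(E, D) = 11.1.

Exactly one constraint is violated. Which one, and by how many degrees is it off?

Tangent(A1, ED) at E — off by 4.40°.

H = (0.00, 0.00) ✓; H.y = 0.00, Q.y = 0.00 ✓; |HQ| = 16.40 ✓; ∠(VQ, QH) = 90.00° ✓; |VQ| = 5.800 ✓; bearing(V→E) − bearing(V→Q) = 140.0° ✓; |VE| = 5.800 ✓; ∠(VE, ED) = 94.40° ✗; |ED| = 11.10 ✓.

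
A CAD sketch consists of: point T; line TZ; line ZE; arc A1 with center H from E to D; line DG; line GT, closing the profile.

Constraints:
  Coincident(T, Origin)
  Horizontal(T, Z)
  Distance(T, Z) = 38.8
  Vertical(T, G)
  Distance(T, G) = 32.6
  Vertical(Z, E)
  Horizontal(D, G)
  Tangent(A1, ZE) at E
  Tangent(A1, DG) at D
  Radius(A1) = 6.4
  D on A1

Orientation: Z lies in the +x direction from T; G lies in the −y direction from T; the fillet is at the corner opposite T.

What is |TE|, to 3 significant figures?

46.8

T is at the origin; T and Z share the same y with |TZ| = 38.8 and Z on the +x side, so Z = (38.8, 0.00). T and G share the same x with |TG| = 32.6 and G on the −y side, so G = (0.00, -32.6). The virtual corner opposite T is at (38.8, -32.6). Since A1 is tangent to ZE there, HE ⟂ ZE and the tangent condition forces HD to be normal to DG, with radius 6.4, so the center H sits 6.4 in from both sides at H = (32.4, -26.2). That places the tangent points at E = (38.8, -26.2) on ZE and D = (32.4, -32.6) on DG. Then |TE| = |E − T| = 46.8.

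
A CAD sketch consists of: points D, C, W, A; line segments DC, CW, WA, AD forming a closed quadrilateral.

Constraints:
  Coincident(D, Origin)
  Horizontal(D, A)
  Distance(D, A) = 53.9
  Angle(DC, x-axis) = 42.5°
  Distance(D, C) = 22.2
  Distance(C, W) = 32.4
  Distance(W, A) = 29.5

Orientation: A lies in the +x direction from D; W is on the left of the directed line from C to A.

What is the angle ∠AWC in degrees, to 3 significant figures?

81.4°

Checks: |CW| = 32.40 ✓; |WA| = 29.50 ✓.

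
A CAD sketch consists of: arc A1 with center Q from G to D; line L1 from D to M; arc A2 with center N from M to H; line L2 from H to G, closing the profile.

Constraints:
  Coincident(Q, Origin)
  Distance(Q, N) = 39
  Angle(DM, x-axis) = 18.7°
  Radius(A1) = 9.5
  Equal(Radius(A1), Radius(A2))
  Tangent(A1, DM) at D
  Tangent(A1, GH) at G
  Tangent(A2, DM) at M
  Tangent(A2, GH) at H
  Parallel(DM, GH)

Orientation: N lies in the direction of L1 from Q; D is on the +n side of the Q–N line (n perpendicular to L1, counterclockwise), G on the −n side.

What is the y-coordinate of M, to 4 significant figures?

21.50

The slot axis is L1's direction at 18.7°, so u = (cos 18.7°, sin 18.7°) = (0.9472, 0.3206) and n = (−sin 18.7°, cos 18.7°) = (-0.3206, 0.9472). Q is at the origin and N lies 39.0 along u from Q, so N = 39.0·u = (36.94, 12.50). Tangency of A1 to both parallel lines with radius 9.5 puts D and G at Q ± 9.5·n: D = (-3.046, 8.998), G = (3.046, -8.998). Equal radii place M and H the same way about N: M = N + 9.5·n = (33.90, 21.50), H = N − 9.5·n = (39.99, 3.505). So M.y = 21.50.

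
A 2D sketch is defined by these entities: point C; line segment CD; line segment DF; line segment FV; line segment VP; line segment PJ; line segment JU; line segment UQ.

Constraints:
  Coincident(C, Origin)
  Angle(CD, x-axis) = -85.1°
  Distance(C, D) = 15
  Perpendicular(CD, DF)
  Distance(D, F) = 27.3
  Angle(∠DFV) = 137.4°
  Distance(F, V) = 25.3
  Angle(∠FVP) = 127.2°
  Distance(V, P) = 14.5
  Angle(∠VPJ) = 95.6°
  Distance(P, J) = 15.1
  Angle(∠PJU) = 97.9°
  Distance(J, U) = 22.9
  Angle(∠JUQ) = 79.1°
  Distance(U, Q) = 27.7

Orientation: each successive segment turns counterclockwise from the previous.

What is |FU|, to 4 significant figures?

9.005

∠VPJ = 95.6° gives PJ at -175.3° from the x-axis; with |PJ| = 15.1, J = (27.93, 19.07). ∠PJU = 97.9° gives JU at -93.20° from the x-axis; with |JU| = 22.9, U = (26.65, -3.795). Then |FU| = |U − F| = 9.005.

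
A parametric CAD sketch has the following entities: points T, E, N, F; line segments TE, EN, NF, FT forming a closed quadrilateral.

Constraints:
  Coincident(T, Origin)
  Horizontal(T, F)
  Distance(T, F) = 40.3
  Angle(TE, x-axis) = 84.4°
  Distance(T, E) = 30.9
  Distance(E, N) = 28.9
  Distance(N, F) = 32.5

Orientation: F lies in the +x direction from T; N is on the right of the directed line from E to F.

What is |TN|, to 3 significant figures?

8.20

Checks: |EN| = 28.90 ✓; |NF| = 32.50 ✓.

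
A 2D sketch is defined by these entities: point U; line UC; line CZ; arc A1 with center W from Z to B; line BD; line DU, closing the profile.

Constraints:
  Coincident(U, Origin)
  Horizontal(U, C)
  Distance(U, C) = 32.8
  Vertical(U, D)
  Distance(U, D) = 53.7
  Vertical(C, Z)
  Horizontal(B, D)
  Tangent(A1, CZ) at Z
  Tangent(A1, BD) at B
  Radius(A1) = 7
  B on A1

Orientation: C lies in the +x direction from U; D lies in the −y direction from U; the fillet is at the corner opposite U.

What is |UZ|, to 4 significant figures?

57.07

U is at the origin; U and C share the same y with |UC| = 32.8 and C on the +x side, so C = (32.80, 0.000). U and D share the same x with |UD| = 53.7 and D on the −y side, so D = (0.000, -53.70). The virtual corner opposite U is at (32.80, -53.70). The tangent condition forces WZ to be normal to CZ and the tangent condition forces WB to be normal to BD, with radius 7.0, so the center W sits 7.0 in from both sides at W = (25.80, -46.70). That places the tangent points at Z = (32.80, -46.70) on CZ and B = (25.80, -53.70) on BD. Then |UZ| = |Z − U| = 57.07.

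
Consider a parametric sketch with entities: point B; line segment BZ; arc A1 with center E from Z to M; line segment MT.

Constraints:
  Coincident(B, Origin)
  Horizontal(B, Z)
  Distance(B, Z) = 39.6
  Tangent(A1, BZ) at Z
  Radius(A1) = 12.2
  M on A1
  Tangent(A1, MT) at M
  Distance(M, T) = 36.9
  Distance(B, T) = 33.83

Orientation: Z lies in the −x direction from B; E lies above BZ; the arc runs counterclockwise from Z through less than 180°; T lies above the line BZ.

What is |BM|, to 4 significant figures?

30.47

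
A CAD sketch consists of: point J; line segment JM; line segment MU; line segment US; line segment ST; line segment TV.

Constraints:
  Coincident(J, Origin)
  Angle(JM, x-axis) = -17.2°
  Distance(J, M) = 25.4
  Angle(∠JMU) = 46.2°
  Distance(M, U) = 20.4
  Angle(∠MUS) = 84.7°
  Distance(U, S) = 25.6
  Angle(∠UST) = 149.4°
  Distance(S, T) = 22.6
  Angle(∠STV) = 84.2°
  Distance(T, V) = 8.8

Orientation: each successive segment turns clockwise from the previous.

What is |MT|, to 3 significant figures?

44.1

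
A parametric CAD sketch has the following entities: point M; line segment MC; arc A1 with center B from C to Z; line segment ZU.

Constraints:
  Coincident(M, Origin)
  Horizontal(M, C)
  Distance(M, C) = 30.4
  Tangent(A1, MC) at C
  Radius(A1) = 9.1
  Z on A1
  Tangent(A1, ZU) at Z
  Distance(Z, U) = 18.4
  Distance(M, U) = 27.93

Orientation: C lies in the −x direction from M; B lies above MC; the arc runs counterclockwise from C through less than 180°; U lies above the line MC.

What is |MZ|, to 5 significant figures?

22.657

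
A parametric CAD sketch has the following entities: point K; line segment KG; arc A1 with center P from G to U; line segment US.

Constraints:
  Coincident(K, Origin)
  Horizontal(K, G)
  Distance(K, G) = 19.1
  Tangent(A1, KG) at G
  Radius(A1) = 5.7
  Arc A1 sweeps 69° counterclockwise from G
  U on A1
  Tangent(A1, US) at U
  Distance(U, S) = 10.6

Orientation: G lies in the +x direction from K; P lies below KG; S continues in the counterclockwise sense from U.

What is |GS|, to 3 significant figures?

16.3

K is at the origin; KG is horizontal with |KG| = 19.1 and G on the +x side, so G = (19.1, 0.00). Since A1 is tangent to KG there, PG ⟂ KG, so P = G + (0, -5.7) = (19.1, -5.70). On A1, G sits at bearing 90° from P; a 69° counterclockwise sweep puts U at bearing 159°, so U = P + 5.7·(cos 159°, sin 159°) = (13.8, -3.66). Tangency of A1 to US means the radius PU is perpendicular to US, so US runs along (−sin 159°, cos 159°); with |US| = 10.6, S = (9.98, -13.6). Then |GS| = |S − G| = 16.3.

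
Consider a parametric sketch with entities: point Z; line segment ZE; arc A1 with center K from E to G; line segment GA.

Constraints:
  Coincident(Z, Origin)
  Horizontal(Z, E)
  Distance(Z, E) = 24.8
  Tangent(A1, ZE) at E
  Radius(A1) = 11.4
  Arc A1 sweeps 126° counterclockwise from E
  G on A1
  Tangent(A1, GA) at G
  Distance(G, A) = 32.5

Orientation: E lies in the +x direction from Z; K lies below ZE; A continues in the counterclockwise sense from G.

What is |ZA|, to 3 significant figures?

56.3

Z is at the origin; Z and E share the same y with |ZE| = 24.8 and E on the +x side, so E = (24.8, 0.00). The tangent condition forces KE to be normal to ZE, so K = E + (0, -11.4) = (24.8, -11.4). On A1, E sits at bearing 90° from K; a 126° counterclockwise sweep puts G at bearing 216°, so G = K + 11.4·(cos 216°, sin 216°) = (15.6, -18.1). The tangent condition forces KG to be normal to GA, so GA runs along (−sin 216°, cos 216°); with |GA| = 32.5, A = (34.7, -44.4). Then |ZA| = |A − Z| = 56.3.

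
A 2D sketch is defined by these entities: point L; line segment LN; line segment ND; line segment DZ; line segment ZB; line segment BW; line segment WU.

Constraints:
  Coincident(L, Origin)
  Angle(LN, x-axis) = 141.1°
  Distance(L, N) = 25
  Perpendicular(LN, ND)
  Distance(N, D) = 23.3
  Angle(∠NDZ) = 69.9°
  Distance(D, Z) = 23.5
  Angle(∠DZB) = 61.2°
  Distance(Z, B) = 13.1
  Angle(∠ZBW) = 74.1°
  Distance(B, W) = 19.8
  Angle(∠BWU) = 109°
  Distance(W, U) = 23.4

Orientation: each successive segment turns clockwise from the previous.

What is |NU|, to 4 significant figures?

45.72

L is at the origin; LN runs at 141.1° with length 25.0, so N = (-19.46, 15.70). LN ⟂ ND, so ND runs at 51.10°; with |ND| = 23.3, D = (-4.825, 33.83). ∠NDZ = 69.9° gives DZ at -59.00° from the x-axis; with |DZ| = 23.5, Z = (7.279, 13.69). ∠DZB = 61.2° gives ZB at -177.8° from the x-axis; with |ZB| = 13.1, B = (-5.811, 13.19). ∠ZBW = 74.1° gives BW at 76.30° from the x-axis; with |BW| = 19.8, W = (-1.122, 32.42). ∠BWU = 109.0° gives WU at 5.300° from the x-axis; with |WU| = 23.4, U = (22.18, 34.58). Then |NU| = |U − N| = 45.72.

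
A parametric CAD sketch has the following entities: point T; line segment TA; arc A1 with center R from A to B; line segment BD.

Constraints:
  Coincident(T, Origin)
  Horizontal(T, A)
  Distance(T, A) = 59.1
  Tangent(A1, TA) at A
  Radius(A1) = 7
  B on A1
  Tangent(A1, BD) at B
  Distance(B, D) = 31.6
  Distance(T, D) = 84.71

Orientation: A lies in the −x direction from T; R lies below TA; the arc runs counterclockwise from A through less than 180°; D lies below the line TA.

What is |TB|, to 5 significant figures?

65.686

Checks: |TA| = 59.10 ✓; |RB| = 7.000 ✓; ∠(RB, BD) = 90.00° ✓; |BD| = 31.60 ✓; |TD| = 84.71 ✓.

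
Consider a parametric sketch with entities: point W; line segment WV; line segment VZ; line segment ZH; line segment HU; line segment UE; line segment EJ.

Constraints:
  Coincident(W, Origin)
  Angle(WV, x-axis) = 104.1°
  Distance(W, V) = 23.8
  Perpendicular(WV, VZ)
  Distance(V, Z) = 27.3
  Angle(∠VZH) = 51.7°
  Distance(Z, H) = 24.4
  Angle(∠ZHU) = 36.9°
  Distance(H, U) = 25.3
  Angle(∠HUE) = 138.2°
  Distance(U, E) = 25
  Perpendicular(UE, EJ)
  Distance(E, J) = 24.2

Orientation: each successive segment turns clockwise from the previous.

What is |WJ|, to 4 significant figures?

57.09

W is at the origin; WV runs at 104.1° with length 23.8, so V = (-5.798, 23.08). The perpendicularity gives VZ at right angles to WV, so VZ runs at 14.10°; with |VZ| = 27.3, Z = (20.68, 29.73). ∠VZH = 51.7° gives ZH at -114.2° from the x-axis; with |ZH| = 24.4, H = (10.68, 7.478). ∠ZHU = 36.9° gives HU at 102.7° from the x-axis; with |HU| = 25.3, U = (5.115, 32.16). ∠HUE = 138.2° gives UE at 60.90° from the x-axis; with |UE| = 25.0, E = (17.27, 54.00). UE ⟂ EJ, so EJ runs at -29.10°; with |EJ| = 24.2, J = (38.42, 42.23). Then |WJ| = |J − W| = 57.09.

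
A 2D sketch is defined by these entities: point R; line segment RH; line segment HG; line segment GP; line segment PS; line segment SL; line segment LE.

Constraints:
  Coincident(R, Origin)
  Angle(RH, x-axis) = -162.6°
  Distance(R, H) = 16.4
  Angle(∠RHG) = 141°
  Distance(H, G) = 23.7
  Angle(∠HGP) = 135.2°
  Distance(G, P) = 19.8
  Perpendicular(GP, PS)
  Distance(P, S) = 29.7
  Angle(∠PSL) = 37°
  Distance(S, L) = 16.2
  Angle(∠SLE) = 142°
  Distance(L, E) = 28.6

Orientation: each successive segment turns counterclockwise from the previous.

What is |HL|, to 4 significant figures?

26.87

R is at the origin; RH runs at -162.6° with length 16.4, so H = (-15.65, -4.904). ∠RHG = 141.0° gives HG at -123.6° from the x-axis; with |HG| = 23.7, G = (-28.76, -24.64). ∠HGP = 135.2° gives GP at -78.80° from the x-axis; with |GP| = 19.8, P = (-24.92, -44.07). GP ⟂ PS, so PS runs at 11.20°; with |PS| = 29.7, S = (4.215, -38.30). ∠PSL = 37.0° gives SL at 154.2° from the x-axis; with |SL| = 16.2, L = (-10.37, -31.25). Then |HL| = |L − H| = 26.87.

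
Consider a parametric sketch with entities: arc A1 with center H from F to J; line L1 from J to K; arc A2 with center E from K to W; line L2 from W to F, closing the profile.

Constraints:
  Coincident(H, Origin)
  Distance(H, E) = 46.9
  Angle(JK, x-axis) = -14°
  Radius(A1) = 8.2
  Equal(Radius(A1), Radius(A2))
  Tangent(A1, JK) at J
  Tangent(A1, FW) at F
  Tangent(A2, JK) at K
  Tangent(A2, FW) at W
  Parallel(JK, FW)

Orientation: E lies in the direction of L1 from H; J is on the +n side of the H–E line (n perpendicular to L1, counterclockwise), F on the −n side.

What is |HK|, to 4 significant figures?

47.61

The slot axis is L1's direction at -14.0°, so u = (cos -14.0°, sin -14.0°) = (0.9703, -0.2419) and n = (−sin -14.0°, cos -14.0°) = (0.2419, 0.9703). H is at the origin and E lies 46.9 along u from H, so E = 46.9·u = (45.51, -11.35). Tangency of A1 to both parallel lines with radius 8.2 puts J and F at H ± 8.2·n: J = (1.984, 7.956), F = (-1.984, -7.956). Equal radii place K and W the same way about E: K = E + 8.2·n = (47.49, -3.390), W = E − 8.2·n = (43.52, -19.30). Then |HK| = |K − H| = 47.61.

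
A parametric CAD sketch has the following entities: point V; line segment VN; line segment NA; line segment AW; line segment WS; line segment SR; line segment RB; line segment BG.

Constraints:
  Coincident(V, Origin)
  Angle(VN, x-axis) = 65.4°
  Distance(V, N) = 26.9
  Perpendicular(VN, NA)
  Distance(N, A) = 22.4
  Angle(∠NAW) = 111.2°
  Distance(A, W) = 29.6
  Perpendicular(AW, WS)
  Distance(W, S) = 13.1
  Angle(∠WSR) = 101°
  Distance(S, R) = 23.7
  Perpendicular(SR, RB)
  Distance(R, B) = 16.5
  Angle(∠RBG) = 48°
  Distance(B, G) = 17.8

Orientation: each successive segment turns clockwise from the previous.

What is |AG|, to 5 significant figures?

21.270

V is at the origin; VN runs at 65.4° with length 26.9, so N = (11.198, 24.458). The perpendicularity gives NA at right angles to VN, so NA runs at -24.600°; with |NA| = 22.4, A = (31.565, 15.134). ∠NAW = 111.2° gives AW at -93.400° from the x-axis; with |AW| = 29.6, W = (29.809, -14.414). AW is perpendicular to WS, so WS runs at 176.60°; with |WS| = 13.1, S = (16.732, -13.637). ∠WSR = 101.0° gives SR at 97.600° from the x-axis; with |SR| = 23.7, R = (13.598, 9.8546). SR is perpendicular to RB, so RB runs at 7.6000°; with |RB| = 16.5, B = (29.953, 12.037). ∠RBG = 48.0° gives BG at -124.40° from the x-axis; with |BG| = 17.8, G = (19.897, -2.6502). Then |AG| = |G − A| = 21.270.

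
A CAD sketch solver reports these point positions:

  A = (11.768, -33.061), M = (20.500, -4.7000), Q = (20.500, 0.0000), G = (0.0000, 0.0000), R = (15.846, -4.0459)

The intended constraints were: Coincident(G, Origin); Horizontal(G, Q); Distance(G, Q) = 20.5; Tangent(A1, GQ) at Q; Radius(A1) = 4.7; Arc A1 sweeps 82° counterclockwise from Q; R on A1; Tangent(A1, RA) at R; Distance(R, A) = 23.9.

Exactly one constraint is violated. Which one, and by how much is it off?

Distance(R, A) = 23.9 — off by 5.40.

G = (0.00, 0.00) ✓; G.y = 0.00, Q.y = 0.00 ✓; |GQ| = 20.50 ✓; ∠(MQ, QG) = 90.00° ✓; |MQ| = 4.700 ✓; bearing(M→R) − bearing(M→Q) = 82.00° ✓; |MR| = 4.700 ✓; ∠(MR, RA) = 90.00° ✓; |RA| = 29.30 ✗.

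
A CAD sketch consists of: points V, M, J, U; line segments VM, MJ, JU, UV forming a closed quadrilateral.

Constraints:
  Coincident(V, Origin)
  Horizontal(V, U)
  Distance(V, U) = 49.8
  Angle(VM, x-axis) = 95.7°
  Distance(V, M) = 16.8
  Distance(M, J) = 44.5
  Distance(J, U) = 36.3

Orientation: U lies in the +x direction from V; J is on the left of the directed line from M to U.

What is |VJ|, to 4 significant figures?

52.22

V is at the origin; VU is horizontal with |VU| = 49.8 and U in +x, so U = (49.8, 0). VM runs at 95.7° with |VM| = 16.8, so M = (-1.669, 16.72). J is determined by |MJ| = 44.5 and |JU| = 36.3 together: it lies at the intersection of circle(M, 44.5) and circle(U, 36.3). With |MU| = 54.12, the foot of the radical line on MU is 33.18 from M and the perpendicular offset is √(44.5² − 33.18²) = 29.65. Taking the left-of-MU solution: J = (39.05, 34.67).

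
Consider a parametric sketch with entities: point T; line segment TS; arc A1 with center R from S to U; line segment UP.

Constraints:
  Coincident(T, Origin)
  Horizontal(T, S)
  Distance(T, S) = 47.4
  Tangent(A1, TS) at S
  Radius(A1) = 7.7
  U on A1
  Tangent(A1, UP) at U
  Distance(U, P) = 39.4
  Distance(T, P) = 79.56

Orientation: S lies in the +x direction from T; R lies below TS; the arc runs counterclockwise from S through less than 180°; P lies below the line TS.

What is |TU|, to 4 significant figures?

43.45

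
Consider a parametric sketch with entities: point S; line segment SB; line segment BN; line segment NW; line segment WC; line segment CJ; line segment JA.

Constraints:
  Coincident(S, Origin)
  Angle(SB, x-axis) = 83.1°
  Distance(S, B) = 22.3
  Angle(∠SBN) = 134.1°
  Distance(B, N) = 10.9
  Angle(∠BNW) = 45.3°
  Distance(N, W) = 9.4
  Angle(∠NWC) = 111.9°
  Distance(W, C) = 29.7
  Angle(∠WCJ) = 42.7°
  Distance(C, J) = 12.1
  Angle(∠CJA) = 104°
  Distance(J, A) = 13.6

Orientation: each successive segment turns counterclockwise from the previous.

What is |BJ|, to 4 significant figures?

14.74

S is at the origin; SB runs at 83.1° with length 22.3, so B = (2.679, 22.14). ∠SBN = 134.1° gives BN at 129.0° from the x-axis; with |BN| = 10.9, N = (-4.181, 30.61). ∠BNW = 45.3° gives NW at -96.30° from the x-axis; with |NW| = 9.4, W = (-5.212, 21.27). ∠NWC = 111.9° gives WC at -28.20° from the x-axis; with |WC| = 29.7, C = (20.96, 7.231). ∠WCJ = 42.7° gives CJ at 109.1° from the x-axis; with |CJ| = 12.1, J = (17.00, 18.67). Then |BJ| = |J − B| = 14.74.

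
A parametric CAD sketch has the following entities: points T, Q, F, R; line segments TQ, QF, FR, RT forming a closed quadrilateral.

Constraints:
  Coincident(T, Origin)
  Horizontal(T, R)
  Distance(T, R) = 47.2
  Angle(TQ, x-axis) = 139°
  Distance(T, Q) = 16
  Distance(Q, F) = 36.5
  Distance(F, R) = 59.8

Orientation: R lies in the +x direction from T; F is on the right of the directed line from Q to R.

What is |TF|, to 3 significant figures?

26.5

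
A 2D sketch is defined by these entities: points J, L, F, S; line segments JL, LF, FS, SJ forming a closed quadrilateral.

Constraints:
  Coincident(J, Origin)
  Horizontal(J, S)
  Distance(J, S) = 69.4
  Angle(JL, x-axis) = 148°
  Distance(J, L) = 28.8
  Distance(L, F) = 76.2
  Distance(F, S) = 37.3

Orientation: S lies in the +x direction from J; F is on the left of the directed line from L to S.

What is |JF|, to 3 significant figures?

59.2

Checks: |LF| = 76.20 ✓; |FS| = 37.30 ✓.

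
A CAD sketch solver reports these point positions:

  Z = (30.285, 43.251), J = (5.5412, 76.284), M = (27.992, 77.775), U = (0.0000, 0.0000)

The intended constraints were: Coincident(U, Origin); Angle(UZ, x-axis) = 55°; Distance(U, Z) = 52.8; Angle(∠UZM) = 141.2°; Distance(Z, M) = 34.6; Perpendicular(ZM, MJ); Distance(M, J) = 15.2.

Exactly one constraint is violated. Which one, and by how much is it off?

Distance(M, J) = 15.2 — off by 7.30.

U = (0.00, 0.00) ✓; UZ at 55.00° ✓; |UZ| = 52.80 ✓; ∠UZM = 141.2° ✓; |ZM| = 34.60 ✓; ∠(ZM, MJ) = 90.00° ✓; |MJ| = 22.50 ✗.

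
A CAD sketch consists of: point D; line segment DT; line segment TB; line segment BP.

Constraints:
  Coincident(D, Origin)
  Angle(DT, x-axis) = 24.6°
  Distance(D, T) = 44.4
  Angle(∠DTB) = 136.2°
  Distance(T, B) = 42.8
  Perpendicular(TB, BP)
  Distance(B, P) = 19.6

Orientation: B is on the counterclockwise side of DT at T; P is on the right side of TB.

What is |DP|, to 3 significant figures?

90.2

D is at the origin; DT runs at 24.6° with length 44.4, so T = 44.4·(cos 24.6°, sin 24.6°) = (40.4, 18.5). ∠DTB = 136.2°, so TB runs at 24.6° + (180° − 136.2°) = 68.4° from the x-axis; with |TB| = 42.8, B = T + 42.8·(cos 68.4°, sin 68.4°) = (56.1, 58.3). TB is perpendicular to BP; with |BP| = 19.6 on the right of TB, P = B + 19.6·(0.930, -0.368) = (74.3, 51.1). Then |DP| = |P − D| = 90.2.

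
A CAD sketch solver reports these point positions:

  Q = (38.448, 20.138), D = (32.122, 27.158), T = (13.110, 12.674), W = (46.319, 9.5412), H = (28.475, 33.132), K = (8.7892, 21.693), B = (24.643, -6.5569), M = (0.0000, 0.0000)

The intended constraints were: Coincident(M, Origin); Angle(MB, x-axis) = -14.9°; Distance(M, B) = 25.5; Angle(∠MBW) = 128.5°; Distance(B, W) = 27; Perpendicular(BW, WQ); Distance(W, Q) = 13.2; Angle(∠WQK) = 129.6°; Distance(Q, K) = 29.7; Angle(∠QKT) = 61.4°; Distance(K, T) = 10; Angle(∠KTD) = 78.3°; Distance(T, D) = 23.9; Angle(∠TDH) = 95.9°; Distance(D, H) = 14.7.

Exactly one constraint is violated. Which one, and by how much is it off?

Distance(D, H) = 14.7 — off by 7.70.

M = (0.00, 0.00) ✓; MB at -14.90° ✓; |MB| = 25.50 ✓; ∠MBW = 128.5° ✓; |BW| = 27.00 ✓; ∠(BW, WQ) = 90.00° ✓; |WQ| = 13.20 ✓; ∠WQK = 129.6° ✓; |QK| = 29.70 ✓; ∠QKT = 61.40° ✓; |KT| = 10.00 ✓; ∠KTD = 78.30° ✓; |TD| = 23.90 ✓; ∠TDH = 95.90° ✓; |DH| = 6.999 ✗.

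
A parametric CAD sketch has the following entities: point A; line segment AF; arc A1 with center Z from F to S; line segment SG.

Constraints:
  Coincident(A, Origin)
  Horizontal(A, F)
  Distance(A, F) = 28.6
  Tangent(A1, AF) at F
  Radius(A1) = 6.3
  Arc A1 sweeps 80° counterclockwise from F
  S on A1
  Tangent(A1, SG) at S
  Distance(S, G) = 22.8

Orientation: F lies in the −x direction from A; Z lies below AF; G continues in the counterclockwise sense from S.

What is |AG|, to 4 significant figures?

47.62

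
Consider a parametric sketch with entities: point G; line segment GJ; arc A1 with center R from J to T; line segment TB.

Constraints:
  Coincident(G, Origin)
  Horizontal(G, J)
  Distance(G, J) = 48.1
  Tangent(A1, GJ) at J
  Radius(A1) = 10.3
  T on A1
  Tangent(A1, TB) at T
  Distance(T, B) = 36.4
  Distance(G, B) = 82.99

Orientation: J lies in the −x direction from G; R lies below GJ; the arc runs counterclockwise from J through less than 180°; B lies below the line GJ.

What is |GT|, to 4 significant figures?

57.57

Checks: ∠(RJ, JG) = 90.00° ✓; |RT| = 10.30 ✓; ∠(RT, TB) = 90.00° ✓; |TB| = 36.40 ✓; |GB| = 82.99 ✓.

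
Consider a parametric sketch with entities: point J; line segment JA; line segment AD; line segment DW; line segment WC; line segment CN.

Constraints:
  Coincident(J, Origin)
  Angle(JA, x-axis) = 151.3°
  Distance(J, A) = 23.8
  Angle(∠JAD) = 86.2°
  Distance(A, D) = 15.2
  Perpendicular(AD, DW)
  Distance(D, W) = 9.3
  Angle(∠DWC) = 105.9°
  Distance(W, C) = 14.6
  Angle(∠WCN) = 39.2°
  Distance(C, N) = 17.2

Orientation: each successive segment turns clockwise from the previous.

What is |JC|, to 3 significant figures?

10.5

AD ⟂ DW, so DW runs at -32.5°; with |DW| = 9.3, W = (-4.87, 19.3). ∠DWC = 105.9° gives WC at -107° from the x-axis; with |WC| = 14.6, C = (-9.04, 5.26). Then |JC| = |C − J| = 10.5.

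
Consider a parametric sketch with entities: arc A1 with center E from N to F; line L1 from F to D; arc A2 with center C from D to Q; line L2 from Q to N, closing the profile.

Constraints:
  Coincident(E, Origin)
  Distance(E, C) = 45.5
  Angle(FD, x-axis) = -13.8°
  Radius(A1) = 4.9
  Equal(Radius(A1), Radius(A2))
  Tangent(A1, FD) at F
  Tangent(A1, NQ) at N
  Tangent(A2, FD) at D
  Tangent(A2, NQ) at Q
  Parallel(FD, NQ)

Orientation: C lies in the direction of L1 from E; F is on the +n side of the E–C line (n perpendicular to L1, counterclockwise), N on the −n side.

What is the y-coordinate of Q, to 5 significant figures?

-15.612

The slot axis is L1's direction at -13.8°, so u = (cos -13.8°, sin -13.8°) = (0.97113, -0.23853) and n = (−sin -13.8°, cos -13.8°) = (0.23853, 0.97113). E is at the origin and C lies 45.5 along u from E, so C = 45.5·u = (44.187, -10.853). Tangency of A1 to both parallel lines with radius 4.9 puts F and N at E ± 4.9·n: F = (1.1688, 4.7586), N = (-1.1688, -4.7586). Equal radii place D and Q the same way about C: D = C + 4.9·n = (45.355, -6.0947), Q = C − 4.9·n = (43.018, -15.612). So Q.y = -15.612.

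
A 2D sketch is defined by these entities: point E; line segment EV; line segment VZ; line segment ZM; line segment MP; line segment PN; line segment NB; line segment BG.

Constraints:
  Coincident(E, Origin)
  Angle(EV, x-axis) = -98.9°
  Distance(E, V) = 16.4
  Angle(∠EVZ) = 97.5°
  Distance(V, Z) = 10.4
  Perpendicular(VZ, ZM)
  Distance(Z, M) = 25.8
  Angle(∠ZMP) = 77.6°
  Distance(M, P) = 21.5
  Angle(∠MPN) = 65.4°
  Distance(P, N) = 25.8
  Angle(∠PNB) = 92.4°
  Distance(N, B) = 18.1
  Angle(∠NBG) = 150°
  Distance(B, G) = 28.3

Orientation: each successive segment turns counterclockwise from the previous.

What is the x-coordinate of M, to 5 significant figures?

14.724

E is at the origin; EV runs at -98.9° with length 16.4, so V = (-2.5373, -16.203). ∠EVZ = 97.5° gives VZ at -16.400° from the x-axis; with |VZ| = 10.4, Z = (7.4396, -19.139). VZ is perpendicular to ZM, so ZM runs at 73.600°; with |ZM| = 25.8, M = (14.724, 5.6114). So M.x = 14.724.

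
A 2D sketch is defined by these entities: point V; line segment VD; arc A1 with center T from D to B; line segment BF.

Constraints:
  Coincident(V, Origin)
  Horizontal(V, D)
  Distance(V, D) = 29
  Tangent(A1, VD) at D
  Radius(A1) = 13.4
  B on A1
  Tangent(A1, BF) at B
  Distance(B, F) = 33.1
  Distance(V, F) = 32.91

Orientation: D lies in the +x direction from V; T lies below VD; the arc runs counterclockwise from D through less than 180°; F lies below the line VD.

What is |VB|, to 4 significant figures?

18.90

V is at the origin; VD is horizontal with |VD| = 29.0 and D on the +x side, so D = (29.00, 0.000). Since A1 is tangent to VD there, TD ⟂ VD, so T = D + (0, -13.4) = (29.00, -13.40). Since TB ⟂ BF (tangency), |TF| = √(13.4² + 33.1²) = 35.71 regardless of where B sits on A1. So F lies on both circle(V, 32.91) and circle(T, 35.71); the below-VD intersection is F = (-0.9170, -32.90). B is the foot of the tangent from F: B = (18.01, -5.739).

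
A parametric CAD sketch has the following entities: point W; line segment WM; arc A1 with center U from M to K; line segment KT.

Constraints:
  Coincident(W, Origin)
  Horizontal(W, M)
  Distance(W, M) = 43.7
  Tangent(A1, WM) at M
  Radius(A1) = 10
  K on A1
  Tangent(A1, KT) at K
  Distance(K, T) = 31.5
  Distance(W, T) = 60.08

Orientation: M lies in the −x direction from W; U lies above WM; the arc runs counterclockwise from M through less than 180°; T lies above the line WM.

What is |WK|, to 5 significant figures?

36.252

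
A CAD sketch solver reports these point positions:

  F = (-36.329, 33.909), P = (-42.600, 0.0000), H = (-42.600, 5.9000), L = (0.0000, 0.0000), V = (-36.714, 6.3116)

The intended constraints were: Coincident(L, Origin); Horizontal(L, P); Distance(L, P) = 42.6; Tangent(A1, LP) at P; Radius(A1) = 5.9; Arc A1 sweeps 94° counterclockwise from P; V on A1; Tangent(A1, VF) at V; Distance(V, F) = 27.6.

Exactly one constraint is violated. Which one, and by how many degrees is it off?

Tangent(A1, VF) at V — off by 4.80°.

L = (0.00, 0.00) ✓; L.y = 0.00, P.y = 0.00 ✓; |LP| = 42.60 ✓; ∠(HP, PL) = 90.00° ✓; |HP| = 5.900 ✓; bearing(H→V) − bearing(H→P) = 94.00° ✓; |HV| = 5.900 ✓; ∠(HV, VF) = 94.80° ✗; |VF| = 27.60 ✓.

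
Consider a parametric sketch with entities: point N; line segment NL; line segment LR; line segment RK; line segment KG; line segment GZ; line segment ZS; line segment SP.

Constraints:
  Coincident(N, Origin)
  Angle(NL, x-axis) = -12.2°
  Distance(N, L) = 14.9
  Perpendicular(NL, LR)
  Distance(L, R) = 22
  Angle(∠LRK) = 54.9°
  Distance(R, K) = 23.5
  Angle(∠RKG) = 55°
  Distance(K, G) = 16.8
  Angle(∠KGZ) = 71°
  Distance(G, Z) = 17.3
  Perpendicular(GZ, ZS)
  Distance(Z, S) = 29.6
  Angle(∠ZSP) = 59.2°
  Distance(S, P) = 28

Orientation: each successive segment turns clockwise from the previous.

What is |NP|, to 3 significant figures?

5.40

N is at the origin; NL runs at -12.2° with length 14.9, so L = (14.6, -3.15). NL is perpendicular to LR, so LR runs at -102°; with |LR| = 22.0, R = (9.91, -24.7). ∠LRK = 54.9° gives RK at 133° from the x-axis; with |RK| = 23.5, K = (-6.02, -7.38). ∠RKG = 55.0° gives KG at 7.70° from the x-axis; with |KG| = 16.8, G = (10.6, -5.13). ∠KGZ = 71.0° gives GZ at -101° from the x-axis; with |GZ| = 17.3, Z = (7.24, -22.1). GZ ⟂ ZS, so ZS runs at 169°; with |ZS| = 29.6, S = (-21.8, -16.3). ∠ZSP = 59.2° gives SP at 47.9° from the x-axis; with |SP| = 28.0, P = (-3.02, 4.48). Then |NP| = |P − N| = 5.40.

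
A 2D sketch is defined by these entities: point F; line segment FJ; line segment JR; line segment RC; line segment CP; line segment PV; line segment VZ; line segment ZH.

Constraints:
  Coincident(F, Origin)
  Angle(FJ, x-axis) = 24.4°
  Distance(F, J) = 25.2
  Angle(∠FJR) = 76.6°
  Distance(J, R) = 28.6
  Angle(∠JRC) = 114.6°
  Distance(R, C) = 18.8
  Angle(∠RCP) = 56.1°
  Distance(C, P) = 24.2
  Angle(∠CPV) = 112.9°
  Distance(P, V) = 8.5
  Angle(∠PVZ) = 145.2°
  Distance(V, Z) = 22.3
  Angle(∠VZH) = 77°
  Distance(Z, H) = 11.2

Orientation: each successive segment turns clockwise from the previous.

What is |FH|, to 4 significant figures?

40.59

F is at the origin; FJ runs at 24.4° with length 25.2, so J = (22.95, 10.41). ∠FJR = 76.6° gives JR at -79.00° from the x-axis; with |JR| = 28.6, R = (28.41, -17.66). ∠JRC = 114.6° gives RC at -144.4° from the x-axis; with |RC| = 18.8, C = (13.12, -28.61). ∠RCP = 56.1° gives CP at 91.70° from the x-axis; with |CP| = 24.2, P = (12.40, -4.419). ∠CPV = 112.9° gives PV at 24.60° from the x-axis; with |PV| = 8.5, V = (20.13, -0.8805). ∠PVZ = 145.2° gives VZ at -10.20° from the x-axis; with |VZ| = 22.3, Z = (42.08, -4.829). ∠VZH = 77.0° gives ZH at -113.2° from the x-axis; with |ZH| = 11.2, H = (37.67, -15.12). Then |FH| = |H − F| = 40.59.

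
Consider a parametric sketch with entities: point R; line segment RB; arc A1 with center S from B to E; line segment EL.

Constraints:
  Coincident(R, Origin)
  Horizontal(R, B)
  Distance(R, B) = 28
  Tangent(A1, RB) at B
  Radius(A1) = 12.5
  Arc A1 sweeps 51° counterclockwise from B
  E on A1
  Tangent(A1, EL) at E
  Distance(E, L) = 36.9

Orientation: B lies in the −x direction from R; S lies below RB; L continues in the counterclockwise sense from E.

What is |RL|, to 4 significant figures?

69.45

R is at the origin; R and B share the same y with |RB| = 28.0 and B on the −x side, so B = (-28.00, 0.000). The tangent condition forces SB to be normal to RB, so S = B + (0, -12.5) = (-28.00, -12.50). On A1, B sits at bearing 90° from S; a 51° counterclockwise sweep puts E at bearing 141°, so E = S + 12.5·(cos 141°, sin 141°) = (-37.71, -4.633). Tangency of A1 to EL means the radius SE is perpendicular to EL, so EL runs along (−sin 141°, cos 141°); with |EL| = 36.9, L = (-60.94, -33.31). Then |RL| = |L − R| = 69.45.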